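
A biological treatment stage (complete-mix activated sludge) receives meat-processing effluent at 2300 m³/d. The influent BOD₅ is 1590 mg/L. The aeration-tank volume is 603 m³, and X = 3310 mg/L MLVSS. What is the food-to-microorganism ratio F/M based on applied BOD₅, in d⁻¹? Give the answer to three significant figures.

F/M = applied load / biomass = Q·S₀/(V·X) = 2300 × 1590 / (603.0 × 3310) = 1.832 d⁻¹.

F/M ≈ 1.83 d⁻¹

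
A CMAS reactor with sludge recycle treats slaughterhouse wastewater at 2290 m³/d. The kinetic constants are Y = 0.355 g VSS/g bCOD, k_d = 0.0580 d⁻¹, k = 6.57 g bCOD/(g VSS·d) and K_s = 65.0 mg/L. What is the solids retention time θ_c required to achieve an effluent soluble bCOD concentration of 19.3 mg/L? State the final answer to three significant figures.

Specific growth rate at S = 19.3 mg/L: μ = YkS/(K_s+S) = 0.355·6.57·19.3/(65.0+19.3) = 0.5340 d⁻¹.
θ_c = 1/(μ − k_d) = 1/(0.5340 − 0.0580) = 1/0.4760 = 2.101 d.

θ_c ≈ 2.10 d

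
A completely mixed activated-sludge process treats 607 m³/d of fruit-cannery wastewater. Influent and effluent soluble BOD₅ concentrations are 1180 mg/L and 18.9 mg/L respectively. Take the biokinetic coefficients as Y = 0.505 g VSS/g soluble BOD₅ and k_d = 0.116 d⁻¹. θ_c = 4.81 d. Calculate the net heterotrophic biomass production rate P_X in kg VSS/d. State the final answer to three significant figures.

P_X ≈ 228 kg VSS/d

Observed yield with endogenous decay: Y_obs = Y / (1 + k_d·θ_c) = 0.505 / (1 + 0.116 × 4.81) = 0.505 / 1.558 = 0.3241 g VSS/g soluble BOD₅.
Mass of soluble BOD₅ removed per day: Q(S₀ − S) = 607 × 1161 g/m³ = 704.8 kg/d.
P_X = Y_obs · Q(S₀ − S) = 0.3241 × 704.8 = 228.5 kg VSS/d.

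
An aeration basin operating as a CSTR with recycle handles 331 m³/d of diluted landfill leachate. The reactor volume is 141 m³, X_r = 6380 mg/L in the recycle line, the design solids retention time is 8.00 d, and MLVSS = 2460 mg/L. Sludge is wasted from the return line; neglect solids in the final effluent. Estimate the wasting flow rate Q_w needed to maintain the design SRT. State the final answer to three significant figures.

Q_w = (V·X)/(θ_c X_r) = 141.0 × 2460 / (8.00 × 6380) = 6.796 m³/d.

Q_w ≈ 6.80 m³/d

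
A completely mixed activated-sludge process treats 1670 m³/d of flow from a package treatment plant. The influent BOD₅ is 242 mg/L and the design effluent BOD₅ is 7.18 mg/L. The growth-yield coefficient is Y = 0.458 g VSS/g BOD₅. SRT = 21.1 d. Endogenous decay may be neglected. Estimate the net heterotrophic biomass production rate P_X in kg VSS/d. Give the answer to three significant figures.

Since k_d ≈ 0, Y_obs = Y = 0.458 g VSS/g BOD₅.
ΔS = 242 − 7.18 = 234.8 mg/L, so the substrate removal rate is 1670 × 234.8/1000 = 392.1 kg BOD₅/d.
P_X = Y_obs · Q(S₀ − S) = 0.4580 × 392.1 = 179.6 kg VSS/d.

P_X ≈ 180 kg VSS/d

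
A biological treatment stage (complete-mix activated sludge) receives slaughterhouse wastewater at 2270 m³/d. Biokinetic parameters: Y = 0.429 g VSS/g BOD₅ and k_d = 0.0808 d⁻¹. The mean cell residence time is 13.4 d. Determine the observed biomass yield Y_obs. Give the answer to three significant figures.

The observed yield is Y_obs = Y/(1 + k_d·θ_c) = 0.429 / (1 + 0.0808 × 13.4) = 0.429 / 2.083 = 0.2060 g VSS per g BOD₅ removed.

Y_obs ≈ 0.206 g VSS/g BOD₅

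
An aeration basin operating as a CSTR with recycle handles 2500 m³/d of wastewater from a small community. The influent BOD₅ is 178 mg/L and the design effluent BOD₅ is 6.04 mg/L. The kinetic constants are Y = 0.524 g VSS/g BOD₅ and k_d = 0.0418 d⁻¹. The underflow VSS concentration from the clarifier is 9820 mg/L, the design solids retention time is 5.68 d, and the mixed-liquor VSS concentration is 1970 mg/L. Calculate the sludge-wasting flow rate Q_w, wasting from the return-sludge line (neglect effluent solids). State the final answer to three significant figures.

Rearranging the biomass balance for a CMAS with decay, V = Y·Q·ΔS·θ_c / [X·(1+k_d θ_c)] = 0.524 × 2500 × (178 − 6.04) × 5.68 / [1970 × (1 + 0.0418 × 5.68)] = 1.28×10^6 / 2438 = 524.9 m³.
Wasting from the return line (neglecting effluent solids): Q_w = V·X / (θ_c·X_r) = 524.9 × 1970 / (5.68 × 9820) = 18.54 m³/d.

Q_w ≈ 18.5 m³/d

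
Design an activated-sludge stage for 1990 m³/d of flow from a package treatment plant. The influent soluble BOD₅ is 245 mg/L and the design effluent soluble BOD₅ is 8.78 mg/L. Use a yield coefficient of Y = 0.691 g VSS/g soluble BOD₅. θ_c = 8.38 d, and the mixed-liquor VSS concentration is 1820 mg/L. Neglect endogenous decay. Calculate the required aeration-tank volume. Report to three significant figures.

Biomass mass balance (decay neglected): V·X = Y·Q·(S₀ − S)·θ_c, so V = 0.691 × 1990 × (245 − 8.78) × 8.38 / 1820 = 1496 m³.

V ≈ 1500 m³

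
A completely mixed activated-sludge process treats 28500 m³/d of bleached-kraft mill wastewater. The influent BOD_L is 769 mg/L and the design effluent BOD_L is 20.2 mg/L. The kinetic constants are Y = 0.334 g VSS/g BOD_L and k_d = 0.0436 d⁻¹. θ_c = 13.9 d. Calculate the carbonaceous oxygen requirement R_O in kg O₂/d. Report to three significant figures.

Y_obs = Y / (1 + k_d θ_c) = 0.334 / (1 + 0.0436 × 13.9) = 0.334 / 1.606 = 0.2080.
Q·(S₀ − S) = 28500 × (769 − 20.2) × 10⁻³ = 21341 kg/d removed.
Biomass synthesised: P_X = Y_obs × 21341 = 4438 kg VSS/d.
R_O = Q·(S₀ − S) − 1.42·P_X = 21341 − 1.42 × 4438 = 15039 kg O₂/d.

R_O ≈ 15000 kg O₂/d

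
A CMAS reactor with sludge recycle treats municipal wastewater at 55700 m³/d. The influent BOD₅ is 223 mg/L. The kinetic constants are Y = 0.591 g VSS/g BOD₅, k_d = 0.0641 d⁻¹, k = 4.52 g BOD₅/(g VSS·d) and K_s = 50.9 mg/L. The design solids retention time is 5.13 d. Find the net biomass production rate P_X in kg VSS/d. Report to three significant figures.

P_X ≈ 5390 kg VSS/d

For a completely mixed reactor with recycle the Lawrence–McCarty relation gives S = K_s·(1 + k_d·θ_c) / [θ_c·(Y·k − k_d) − 1] = 50.9 × (1 + 0.0641 × 5.13) / [5.13 × (0.591 × 4.52 − 0.0641) − 1] = 67.64 / 12.38 = 5.466 mg/L.
Correct the yield for decay: Y_obs = Y/(1 + k_d θ_c) = 0.591 / (1 + 0.0641 × 5.13) = 0.591 / 1.329 = 0.4448.
Mass of BOD₅ removed per day: Q(S₀ − S) = 55700 × 217.5 g/m³ = 12116 kg/d.
Net biomass production P_X = Y_obs × Q·(S₀ − S) = 0.4448 × 12116 = 5389 kg VSS/d.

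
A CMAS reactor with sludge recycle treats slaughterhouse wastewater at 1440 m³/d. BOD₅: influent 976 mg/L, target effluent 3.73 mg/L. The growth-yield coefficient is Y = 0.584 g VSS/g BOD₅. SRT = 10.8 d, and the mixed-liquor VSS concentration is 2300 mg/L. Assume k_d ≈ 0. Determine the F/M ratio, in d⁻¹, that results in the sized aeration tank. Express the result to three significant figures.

F/M ≈ 0.159 d⁻¹

V·X = Y·Q·ΔS·θ_c gives V = 0.584 × 1440 × (976 − 3.73) × 10.8 / 2300 = 3839 m³.
Food-to-microorganism ratio F/M = Q S₀ / (V X) = 1440 × 976 / (3839 × 2300) = 0.1592 d⁻¹.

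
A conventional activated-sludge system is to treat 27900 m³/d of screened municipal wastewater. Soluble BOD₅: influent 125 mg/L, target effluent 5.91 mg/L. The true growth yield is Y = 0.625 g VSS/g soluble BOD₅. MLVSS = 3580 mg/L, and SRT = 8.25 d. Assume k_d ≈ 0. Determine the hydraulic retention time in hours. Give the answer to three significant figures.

τ ≈ 4.12 h

With k_d = 0 the design equation reduces to V = Y Q (S₀−S) θ_c / X = 0.625 × 27900 × (125 − 5.91) × 8.25 / 3580 = 4786 m³.
Hydraulic retention time τ = V/Q = 4786 / 27900 = 0.1715 d = 4.117 h.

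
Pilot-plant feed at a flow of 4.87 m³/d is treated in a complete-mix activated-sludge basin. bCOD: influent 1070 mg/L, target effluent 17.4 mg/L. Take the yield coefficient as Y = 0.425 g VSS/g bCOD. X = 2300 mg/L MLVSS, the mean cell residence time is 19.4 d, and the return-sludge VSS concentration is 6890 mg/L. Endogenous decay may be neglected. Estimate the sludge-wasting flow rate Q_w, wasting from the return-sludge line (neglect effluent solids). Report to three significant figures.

Q_w ≈ 0.316 m³/d

With k_d = 0 the design equation reduces to V = Y Q (S₀−S) θ_c / X = 0.425 × 4.87 × (1070 − 17.4) × 19.4 / 2300 = 18.38 m³.
Wasting from the return line (neglecting effluent solids): Q_w = V·X / (θ_c·X_r) = 18.38 × 2300 / (19.4 × 6890) = 0.3162 m³/d.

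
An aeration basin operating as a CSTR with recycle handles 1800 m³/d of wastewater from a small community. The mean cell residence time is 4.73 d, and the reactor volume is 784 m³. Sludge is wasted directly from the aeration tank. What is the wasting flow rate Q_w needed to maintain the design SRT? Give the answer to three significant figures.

Q_w ≈ 166 m³/d

For wasting at MLVSS concentration, Q_w = V/θ_c = 784.0/4.73 = 165.8 m³/d.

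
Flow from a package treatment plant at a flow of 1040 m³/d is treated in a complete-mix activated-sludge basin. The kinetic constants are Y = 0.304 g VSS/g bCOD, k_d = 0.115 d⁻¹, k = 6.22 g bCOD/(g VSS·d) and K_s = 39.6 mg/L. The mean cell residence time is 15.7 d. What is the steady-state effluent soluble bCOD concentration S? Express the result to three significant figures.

S ≈ 4.13 mg/L

For a completely mixed reactor with recycle the Lawrence–McCarty relation gives S = K_s·(1 + k_d·θ_c) / [θ_c·(Y·k − k_d) − 1] = 39.6 × (1 + 0.115 × 15.7) / [15.7 × (0.304 × 6.22 − 0.115) − 1] = 111.1 / 26.88 = 4.133 mg/L.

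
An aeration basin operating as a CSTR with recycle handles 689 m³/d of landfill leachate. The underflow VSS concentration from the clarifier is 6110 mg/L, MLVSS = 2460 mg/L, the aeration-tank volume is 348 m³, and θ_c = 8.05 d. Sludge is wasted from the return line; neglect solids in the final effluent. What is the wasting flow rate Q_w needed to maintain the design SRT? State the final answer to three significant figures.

Q_w ≈ 17.4 m³/d

Wasting from the return line (neglecting effluent solids): Q_w = V·X / (θ_c·X_r) = 348.0 × 2460 / (8.05 × 6110) = 17.41 m³/d.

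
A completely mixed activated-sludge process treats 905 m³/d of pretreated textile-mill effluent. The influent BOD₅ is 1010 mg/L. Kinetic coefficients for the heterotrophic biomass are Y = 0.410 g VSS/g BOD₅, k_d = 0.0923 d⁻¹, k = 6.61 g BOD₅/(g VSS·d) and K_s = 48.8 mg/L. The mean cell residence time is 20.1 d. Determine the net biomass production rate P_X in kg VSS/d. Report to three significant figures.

From the Monod/SRT balance for a CMAS, S = K_s·(1+k_d θ_c)/[θ_c·(Y k − k_d) − 1] = 48.8 × (1 + 0.0923 × 20.1) / [20.1 × (0.410 × 6.61 − 0.0923) − 1] = 139.3 / 51.62 = 2.699 mg/L.
Y_obs = Y / (1 + k_d θ_c) = 0.410 / (1 + 0.0923 × 20.1) = 0.410 / 2.855 = 0.1436.
Q·(S₀ − S) = 905 × (1010 − 2.70) × 10⁻³ = 911.6 kg/d removed.
P_X = Y_obs · Q(S₀ − S) = 0.1436 × 911.6 = 130.9 kg VSS/d.

P_X ≈ 131 kg VSS/d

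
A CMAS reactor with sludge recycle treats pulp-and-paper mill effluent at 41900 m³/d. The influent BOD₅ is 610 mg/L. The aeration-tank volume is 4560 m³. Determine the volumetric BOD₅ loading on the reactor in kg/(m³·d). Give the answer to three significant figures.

Volumetric loading L_v = Q·S₀ / V = 41900 × 610 g/m³ / 4560 m³ = 5605 g/(m³·d) = 5.605 kg BOD₅/(m³·d).

L_v ≈ 5.61 kg BOD₅/(m³·d)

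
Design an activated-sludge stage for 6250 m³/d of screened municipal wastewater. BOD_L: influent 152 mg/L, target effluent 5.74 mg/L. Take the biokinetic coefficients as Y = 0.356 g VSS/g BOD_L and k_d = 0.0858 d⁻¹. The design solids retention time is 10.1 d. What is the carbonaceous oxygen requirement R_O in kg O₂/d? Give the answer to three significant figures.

Y_obs = Y / (1 + k_d θ_c) = 0.356 / (1 + 0.0858 × 10.1) = 0.356 / 1.867 = 0.1907.
ΔS = 152 − 5.74 = 146.3 mg/L, so the substrate removal rate is 6250 × 146.3/1000 = 914.1 kg BOD_L/d.
P_X = Y_obs·Q·(S₀ − S) = 0.1907 × 914.1 = 174.3 kg VSS/d.
R_O = Q·ΔS − 1.42 P_X = 914.1 − 247.6 = 666.6 kg O₂/d.

R_O ≈ 667 kg O₂/d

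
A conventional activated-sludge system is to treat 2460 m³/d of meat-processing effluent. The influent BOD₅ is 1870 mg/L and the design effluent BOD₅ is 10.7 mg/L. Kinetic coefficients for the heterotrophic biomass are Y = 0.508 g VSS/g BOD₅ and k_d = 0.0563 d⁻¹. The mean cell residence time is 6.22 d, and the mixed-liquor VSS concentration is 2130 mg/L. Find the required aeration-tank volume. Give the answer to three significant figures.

Rearranging the biomass balance for a CMAS with decay, V = Y·Q·ΔS·θ_c / [X·(1+k_d θ_c)] = 0.508 × 2460 × (1870 − 10.7) × 6.22 / [2130 × (1 + 0.0563 × 6.22)] = 1.45×10^7 / 2876 = 5025 m³.

V ≈ 5030 m³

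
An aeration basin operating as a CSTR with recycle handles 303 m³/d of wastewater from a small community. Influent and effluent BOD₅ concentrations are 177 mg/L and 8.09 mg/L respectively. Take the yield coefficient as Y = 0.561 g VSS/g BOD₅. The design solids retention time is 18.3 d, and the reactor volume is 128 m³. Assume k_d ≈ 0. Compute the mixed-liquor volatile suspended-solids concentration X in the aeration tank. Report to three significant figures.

Without decay, X = Y Q (S₀−S) θ_c / V = 0.561 × 303 × (177 − 8.09) × 18.3 / 128 = 4105 mg/L.

X ≈ 4100 mg/L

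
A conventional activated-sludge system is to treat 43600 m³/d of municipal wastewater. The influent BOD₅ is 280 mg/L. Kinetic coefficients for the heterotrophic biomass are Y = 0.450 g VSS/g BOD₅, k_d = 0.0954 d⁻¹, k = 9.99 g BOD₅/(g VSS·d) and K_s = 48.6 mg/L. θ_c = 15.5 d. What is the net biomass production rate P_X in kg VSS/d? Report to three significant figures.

P_X ≈ 2200 kg VSS/d

Effluent substrate depends only on kinetics and SRT: S = K_s(1 + k_d θ_c) / [θ_c(Yk − k_d) − 1] = 48.6 × (1 + 0.0954 × 15.5) / [15.5 × (0.450 × 9.99 − 0.0954) − 1] = 120.5 / 67.20 = 1.793 mg/L.
Correct the yield for decay: Y_obs = Y/(1 + k_d θ_c) = 0.450 / (1 + 0.0954 × 15.5) = 0.450 / 2.479 = 0.1815.
Substrate removed = Q·(S₀ − S) = 43600 m³/d × (280 − 1.79) g/m³ = 1.21×10^7 g/d = 12130 kg/d.
Net biomass production P_X = Y_obs × Q·(S₀ − S) = 0.1815 × 12130 = 2202 kg VSS/d.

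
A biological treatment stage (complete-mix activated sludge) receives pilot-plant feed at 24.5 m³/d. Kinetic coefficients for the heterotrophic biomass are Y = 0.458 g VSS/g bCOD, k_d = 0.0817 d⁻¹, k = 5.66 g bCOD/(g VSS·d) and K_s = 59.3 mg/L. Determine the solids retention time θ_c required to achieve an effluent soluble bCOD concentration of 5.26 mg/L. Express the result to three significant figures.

θ_c ≈ 7.72 d

Specific growth rate at S = 5.26 mg/L: μ = YkS/(K_s+S) = 0.458·5.66·5.26/(59.3+5.26) = 0.2112 d⁻¹.
θ_c = 1/(μ − k_d) = 1/(0.2112 − 0.0817) = 1/0.1295 = 7.722 d.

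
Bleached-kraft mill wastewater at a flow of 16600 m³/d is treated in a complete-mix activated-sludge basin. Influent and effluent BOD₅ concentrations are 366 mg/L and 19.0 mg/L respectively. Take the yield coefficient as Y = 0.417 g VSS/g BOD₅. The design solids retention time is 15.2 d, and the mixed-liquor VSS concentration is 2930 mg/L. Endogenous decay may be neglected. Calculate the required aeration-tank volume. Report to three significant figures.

V·X = Y·Q·ΔS·θ_c gives V = 0.417 × 16600 × (366 − 19.0) × 15.2 / 2930 = 12461 m³.

V ≈ 12500 m³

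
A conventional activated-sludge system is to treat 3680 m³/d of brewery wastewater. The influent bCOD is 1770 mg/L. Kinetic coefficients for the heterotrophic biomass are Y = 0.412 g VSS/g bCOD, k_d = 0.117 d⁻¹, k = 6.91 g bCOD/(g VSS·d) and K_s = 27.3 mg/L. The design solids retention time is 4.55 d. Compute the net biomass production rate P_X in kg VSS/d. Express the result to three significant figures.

From the Monod/SRT balance for a CMAS, S = K_s·(1+k_d θ_c)/[θ_c·(Y k − k_d) − 1] = 27.3 × (1 + 0.117 × 4.55) / [4.55 × (0.412 × 6.91 − 0.117) − 1] = 41.83 / 11.42 = 3.663 mg/L.
The observed yield is Y_obs = Y/(1 + k_d·θ_c) = 0.412 / (1 + 0.117 × 4.55) = 0.412 / 1.532 = 0.2689 g VSS per g bCOD removed.
Q·(S₀ − S) = 3680 × (1770 − 3.66) × 10⁻³ = 6500 kg/d removed.
P_X = Y_obs · Q(S₀ − S) = 0.2689 × 6500 = 1748 kg VSS/d.

P_X ≈ 1750 kg VSS/d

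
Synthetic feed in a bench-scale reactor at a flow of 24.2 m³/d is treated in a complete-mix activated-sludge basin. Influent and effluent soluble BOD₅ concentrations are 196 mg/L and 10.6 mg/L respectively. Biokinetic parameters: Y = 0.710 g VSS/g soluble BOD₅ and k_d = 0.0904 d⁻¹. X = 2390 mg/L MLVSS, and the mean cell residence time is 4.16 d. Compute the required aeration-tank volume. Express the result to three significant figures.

From the SRT design equation V = Y Q (S₀−S) θ_c / [X (1 + k_d θ_c)] = 0.710 × 24.2 × (196 − 10.6) × 4.16 / [2390 × (1 + 0.0904 × 4.16)] = 1.33×10^4 / 3289 = 4.029 m³.

V ≈ 4.03 m³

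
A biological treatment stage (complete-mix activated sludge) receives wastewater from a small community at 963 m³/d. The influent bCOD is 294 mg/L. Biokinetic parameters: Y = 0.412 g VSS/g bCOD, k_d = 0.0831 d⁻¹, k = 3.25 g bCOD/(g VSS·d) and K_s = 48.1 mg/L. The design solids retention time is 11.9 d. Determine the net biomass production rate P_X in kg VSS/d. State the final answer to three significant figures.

For a completely mixed reactor with recycle the Lawrence–McCarty relation gives S = K_s·(1 + k_d·θ_c) / [θ_c·(Y·k − k_d) − 1] = 48.1 × (1 + 0.0831 × 11.9) / [11.9 × (0.412 × 3.25 − 0.0831) − 1] = 95.67 / 13.95 = 6.860 mg/L.
Observed yield with endogenous decay: Y_obs = Y / (1 + k_d·θ_c) = 0.412 / (1 + 0.0831 × 11.9) = 0.412 / 1.989 = 0.2072 g VSS/g bCOD.
ΔS = 294 − 6.86 = 287.1 mg/L, so the substrate removal rate is 963 × 287.1/1000 = 276.5 kg bCOD/d.
Biomass produced: P_X = Y_obs·Q·ΔS = 0.2072 × 276.5 ≈ 57.28 kg VSS/d.

P_X ≈ 57.3 kg VSS/d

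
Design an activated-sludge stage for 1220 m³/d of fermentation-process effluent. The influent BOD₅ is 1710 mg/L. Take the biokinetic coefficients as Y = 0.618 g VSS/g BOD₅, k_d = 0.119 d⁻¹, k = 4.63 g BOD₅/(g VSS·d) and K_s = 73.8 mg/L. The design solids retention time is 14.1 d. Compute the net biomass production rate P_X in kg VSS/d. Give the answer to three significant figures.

P_X ≈ 480 kg VSS/d

For a completely mixed reactor with recycle the Lawrence–McCarty relation gives S = K_s·(1 + k_d·θ_c) / [θ_c·(Y·k − k_d) − 1] = 73.8 × (1 + 0.119 × 14.1) / [14.1 × (0.618 × 4.63 − 0.119) − 1] = 197.6 / 37.67 = 5.247 mg/L.
Observed yield with endogenous decay: Y_obs = Y / (1 + k_d·θ_c) = 0.618 / (1 + 0.119 × 14.1) = 0.618 / 2.678 = 0.2308 g VSS/g BOD₅.
Q·(S₀ − S) = 1220 × (1710 − 5.25) × 10⁻³ = 2080 kg/d removed.
So the net sludge growth is P_X = 0.2308 × 2080 = 480.0 kg VSS/d.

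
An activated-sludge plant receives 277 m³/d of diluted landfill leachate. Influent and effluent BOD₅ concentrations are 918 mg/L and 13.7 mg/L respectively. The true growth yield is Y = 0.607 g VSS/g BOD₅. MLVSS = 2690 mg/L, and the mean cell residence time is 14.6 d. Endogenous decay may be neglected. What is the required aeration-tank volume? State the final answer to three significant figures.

V·X = Y·Q·ΔS·θ_c gives V = 0.607 × 277 × (918 − 13.7) × 14.6 / 2690 = 825.2 m³.

V ≈ 825 m³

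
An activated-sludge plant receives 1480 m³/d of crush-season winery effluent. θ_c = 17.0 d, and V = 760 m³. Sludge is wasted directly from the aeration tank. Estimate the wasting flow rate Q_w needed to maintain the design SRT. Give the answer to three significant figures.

Q_w ≈ 44.7 m³/d

Wasting from the aeration tank: Q_w = V / θ_c = 760.0 / 17.0 = 44.71 m³/d.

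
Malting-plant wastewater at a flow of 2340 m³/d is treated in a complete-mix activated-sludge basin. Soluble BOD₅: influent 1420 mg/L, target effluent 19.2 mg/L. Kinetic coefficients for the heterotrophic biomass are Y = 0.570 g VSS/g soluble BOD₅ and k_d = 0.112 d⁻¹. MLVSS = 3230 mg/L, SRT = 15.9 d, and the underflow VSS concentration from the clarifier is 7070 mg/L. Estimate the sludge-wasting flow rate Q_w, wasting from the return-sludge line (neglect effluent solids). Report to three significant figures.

Rearranging the biomass balance for a CMAS with decay, V = Y·Q·ΔS·θ_c / [X·(1+k_d θ_c)] = 0.570 × 2340 × (1420 − 19.2) × 15.9 / [3230 × (1 + 0.112 × 15.9)] = 2.97×10^7 / 8982 = 3307 m³.
Wasting from the return line (neglecting effluent solids): Q_w = V·X / (θ_c·X_r) = 3307 × 3230 / (15.9 × 7070) = 95.03 m³/d.

Q_w ≈ 95.0 m³/d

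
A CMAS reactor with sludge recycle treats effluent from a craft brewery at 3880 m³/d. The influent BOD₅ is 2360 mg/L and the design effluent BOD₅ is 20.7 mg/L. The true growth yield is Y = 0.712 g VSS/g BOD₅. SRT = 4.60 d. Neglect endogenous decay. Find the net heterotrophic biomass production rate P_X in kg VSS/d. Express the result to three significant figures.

P_X ≈ 6460 kg VSS/d

Since k_d ≈ 0, Y_obs = Y = 0.712 g VSS/g BOD₅.
Mass of BOD₅ removed per day: Q(S₀ − S) = 3880 × 2339 g/m³ = 9076 kg/d.
Net biomass production P_X = Y_obs × Q·(S₀ − S) = 0.7120 × 9076 = 6462 kg VSS/d.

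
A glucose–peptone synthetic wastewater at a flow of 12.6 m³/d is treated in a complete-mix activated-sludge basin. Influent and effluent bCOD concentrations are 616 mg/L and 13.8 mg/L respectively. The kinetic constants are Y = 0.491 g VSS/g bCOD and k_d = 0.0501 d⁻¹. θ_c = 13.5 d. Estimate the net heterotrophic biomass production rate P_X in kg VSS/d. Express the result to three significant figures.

P_X ≈ 2.22 kg VSS/d

The observed yield is Y_obs = Y/(1 + k_d·θ_c) = 0.491 / (1 + 0.0501 × 13.5) = 0.491 / 1.676 = 0.2929 g VSS per g bCOD removed.
Substrate removed = Q·(S₀ − S) = 12.6 m³/d × (616 − 13.8) g/m³ = 7.59×10^3 g/d = 7.588 kg/d.
P_X = Y_obs · Q(S₀ − S) = 0.2929 × 7.588 = 2.222 kg VSS/d.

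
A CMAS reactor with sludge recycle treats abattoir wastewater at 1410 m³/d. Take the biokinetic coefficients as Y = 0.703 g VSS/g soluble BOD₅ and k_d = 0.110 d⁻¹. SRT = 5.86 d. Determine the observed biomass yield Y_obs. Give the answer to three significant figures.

Y_obs ≈ 0.427 g VSS/g soluble BOD₅

Observed yield with endogenous decay: Y_obs = Y / (1 + k_d·θ_c) = 0.703 / (1 + 0.110 × 5.86) = 0.703 / 1.645 = 0.4275 g VSS/g soluble BOD₅.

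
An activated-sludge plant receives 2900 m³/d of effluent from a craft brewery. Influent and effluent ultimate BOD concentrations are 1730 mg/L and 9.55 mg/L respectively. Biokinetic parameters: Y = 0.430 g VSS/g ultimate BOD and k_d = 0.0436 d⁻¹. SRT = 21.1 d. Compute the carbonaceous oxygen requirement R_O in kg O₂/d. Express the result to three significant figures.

Observed yield with endogenous decay: Y_obs = Y / (1 + k_d·θ_c) = 0.430 / (1 + 0.0436 × 21.1) = 0.430 / 1.920 = 0.2240 g VSS/g ultimate BOD.
Mass of ultimate BOD removed per day: Q(S₀ − S) = 2900 × 1720 g/m³ = 4989 kg/d.
Biomass synthesised: P_X = Y_obs × 4989 = 1117 kg VSS/d.
Carbonaceous O₂ demand = substrate oxidised − cell-mass equivalent = 4989 − 1.42 × 1117 = 3403 kg O₂/d.

R_O ≈ 3400 kg O₂/d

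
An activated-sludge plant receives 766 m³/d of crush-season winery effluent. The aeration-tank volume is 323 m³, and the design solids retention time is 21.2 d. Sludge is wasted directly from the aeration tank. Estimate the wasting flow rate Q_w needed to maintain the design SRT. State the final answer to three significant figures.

Q_w ≈ 15.2 m³/d

Wasting from the aeration tank: Q_w = V / θ_c = 323.0 / 21.2 = 15.24 m³/d.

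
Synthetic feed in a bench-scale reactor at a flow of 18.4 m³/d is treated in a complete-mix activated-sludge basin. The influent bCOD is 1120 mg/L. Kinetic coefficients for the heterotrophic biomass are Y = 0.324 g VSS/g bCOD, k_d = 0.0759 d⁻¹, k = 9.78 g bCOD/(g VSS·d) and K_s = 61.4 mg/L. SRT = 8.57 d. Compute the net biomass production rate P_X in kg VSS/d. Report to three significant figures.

Effluent substrate depends only on kinetics and SRT: S = K_s(1 + k_d θ_c) / [θ_c(Yk − k_d) − 1] = 61.4 × (1 + 0.0759 × 8.57) / [8.57 × (0.324 × 9.78 − 0.0759) − 1] = 101.3 / 25.51 = 3.973 mg/L.
The observed yield is Y_obs = Y/(1 + k_d·θ_c) = 0.324 / (1 + 0.0759 × 8.57) = 0.324 / 1.650 = 0.1963 g VSS per g bCOD removed.
ΔS = 1120 − 3.97 = 1116 mg/L, so the substrate removal rate is 18.4 × 1116/1000 = 20.53 kg bCOD/d.
Net biomass production P_X = Y_obs × Q·(S₀ − S) = 0.1963 × 20.53 = 4.031 kg VSS/d.

P_X ≈ 4.03 kg VSS/d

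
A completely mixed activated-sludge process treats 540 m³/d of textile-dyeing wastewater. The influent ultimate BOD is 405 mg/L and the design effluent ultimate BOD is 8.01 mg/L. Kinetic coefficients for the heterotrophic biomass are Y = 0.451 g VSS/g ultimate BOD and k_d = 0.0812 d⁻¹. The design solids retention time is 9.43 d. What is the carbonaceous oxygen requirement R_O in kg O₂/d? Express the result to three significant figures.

R_O ≈ 137 kg O₂/d

Observed yield with endogenous decay: Y_obs = Y / (1 + k_d·θ_c) = 0.451 / (1 + 0.0812 × 9.43) = 0.451 / 1.766 = 0.2554 g VSS/g ultimate BOD.
Substrate removed = Q·(S₀ − S) = 540 m³/d × (405 − 8.01) g/m³ = 2.14×10^5 g/d = 214.4 kg/d.
Net sludge production P_X = 0.2554 × 214.4 = 54.76 kg VSS/d.
R_O = Q·ΔS − 1.42 P_X = 214.4 − 77.75 = 136.6 kg O₂/d.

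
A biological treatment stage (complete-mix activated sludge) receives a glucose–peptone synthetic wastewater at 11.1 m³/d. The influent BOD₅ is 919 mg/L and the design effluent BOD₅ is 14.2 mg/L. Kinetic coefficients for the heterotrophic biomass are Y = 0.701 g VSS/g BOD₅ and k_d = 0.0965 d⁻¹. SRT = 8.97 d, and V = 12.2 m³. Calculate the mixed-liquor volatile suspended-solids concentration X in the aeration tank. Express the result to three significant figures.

X ≈ 2770 mg/L

X = Y·Q·ΔS·θ_c / [V·(1 + k_d θ_c)] = 0.701 × 11.1 × (919 − 14.2) × 8.97 / [12.2 × (1 + 0.0965 × 8.97)] = 2775 mg/L.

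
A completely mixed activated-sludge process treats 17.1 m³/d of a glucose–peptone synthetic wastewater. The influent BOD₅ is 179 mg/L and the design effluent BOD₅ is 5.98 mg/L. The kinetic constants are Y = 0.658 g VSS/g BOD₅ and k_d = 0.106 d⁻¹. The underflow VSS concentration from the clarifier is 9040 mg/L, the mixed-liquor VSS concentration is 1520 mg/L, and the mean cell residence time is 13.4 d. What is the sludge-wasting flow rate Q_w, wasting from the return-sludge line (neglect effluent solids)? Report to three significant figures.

Rearranging the biomass balance for a CMAS with decay, V = Y·Q·ΔS·θ_c / [X·(1+k_d θ_c)] = 0.658 × 17.1 × (179 − 5.98) × 13.4 / [1520 × (1 + 0.106 × 13.4)] = 2.61×10^4 / 3679 = 7.091 m³.
Q_w = (V·X)/(θ_c X_r) = 7.091 × 1520 / (13.4 × 9040) = 0.08897 m³/d.

Q_w ≈ 0.0890 m³/d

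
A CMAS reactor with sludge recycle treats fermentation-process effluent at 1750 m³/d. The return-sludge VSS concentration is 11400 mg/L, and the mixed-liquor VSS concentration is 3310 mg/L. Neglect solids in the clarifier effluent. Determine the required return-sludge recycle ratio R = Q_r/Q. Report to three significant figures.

R ≈ 0.409

Solids balance on the clarifier gives (1+R)X = R·X_r, so R = X/(X_r − X) = 3310 / (11400 − 3310) = 0.4091.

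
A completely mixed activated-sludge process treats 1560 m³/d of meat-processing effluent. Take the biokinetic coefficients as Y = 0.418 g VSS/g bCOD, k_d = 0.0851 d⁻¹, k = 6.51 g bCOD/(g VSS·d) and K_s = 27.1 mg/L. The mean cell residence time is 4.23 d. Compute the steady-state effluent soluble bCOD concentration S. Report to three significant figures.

For a completely mixed reactor with recycle the Lawrence–McCarty relation gives S = K_s·(1 + k_d·θ_c) / [θ_c·(Y·k − k_d) − 1] = 27.1 × (1 + 0.0851 × 4.23) / [4.23 × (0.418 × 6.51 − 0.0851) − 1] = 36.86 / 10.15 = 3.631 mg/L.

S ≈ 3.63 mg/L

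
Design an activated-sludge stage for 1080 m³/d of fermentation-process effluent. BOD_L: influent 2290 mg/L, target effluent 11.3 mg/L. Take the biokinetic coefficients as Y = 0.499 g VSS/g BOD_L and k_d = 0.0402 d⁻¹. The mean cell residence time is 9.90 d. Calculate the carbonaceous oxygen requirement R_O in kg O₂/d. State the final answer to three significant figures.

Correct the yield for decay: Y_obs = Y/(1 + k_d θ_c) = 0.499 / (1 + 0.0402 × 9.90) = 0.499 / 1.398 = 0.3569.
ΔS = 2290 − 11.3 = 2279 mg/L, so the substrate removal rate is 1080 × 2279/1000 = 2461 kg BOD_L/d.
Biomass synthesised: P_X = Y_obs × 2461 = 878.4 kg VSS/d.
R_O = Q·(S₀ − S) − 1.42·P_X = 2461 − 1.42 × 878.4 = 1214 kg O₂/d.

R_O ≈ 1210 kg O₂/d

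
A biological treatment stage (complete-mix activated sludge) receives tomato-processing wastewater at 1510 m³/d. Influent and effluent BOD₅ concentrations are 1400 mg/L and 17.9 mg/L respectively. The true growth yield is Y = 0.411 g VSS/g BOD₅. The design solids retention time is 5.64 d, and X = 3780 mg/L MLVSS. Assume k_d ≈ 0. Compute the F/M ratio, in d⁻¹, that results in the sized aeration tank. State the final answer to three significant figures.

Biomass mass balance (decay neglected): V·X = Y·Q·(S₀ − S)·θ_c, so V = 0.411 × 1510 × (1400 − 17.9) × 5.64 / 3780 = 1280 m³.
F/M = applied load / biomass = Q·S₀/(V·X) = 1510 × 1400 / (1280 × 3780) = 0.4370 d⁻¹.

F/M ≈ 0.437 d⁻¹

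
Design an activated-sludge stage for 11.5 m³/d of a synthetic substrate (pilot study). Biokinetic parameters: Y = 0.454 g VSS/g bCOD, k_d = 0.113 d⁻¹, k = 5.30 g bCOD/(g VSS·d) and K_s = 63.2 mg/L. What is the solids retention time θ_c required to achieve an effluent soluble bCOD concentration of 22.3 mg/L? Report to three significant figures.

θ_c ≈ 1.94 d

At the target effluent, Y k S/(K_s+S) = 0.454×5.30×22.3/85.50 = 0.6276 d⁻¹.
1/θ_c = 0.6276 − 0.113 = 0.5146 d⁻¹, so θ_c = 1.943 d.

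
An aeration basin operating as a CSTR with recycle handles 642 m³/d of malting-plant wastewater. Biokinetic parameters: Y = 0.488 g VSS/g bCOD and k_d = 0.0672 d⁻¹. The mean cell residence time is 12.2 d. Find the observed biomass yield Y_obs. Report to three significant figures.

Y_obs ≈ 0.268 g VSS/g bCOD

The observed yield is Y_obs = Y/(1 + k_d·θ_c) = 0.488 / (1 + 0.0672 × 12.2) = 0.488 / 1.820 = 0.2682 g VSS per g bCOD removed.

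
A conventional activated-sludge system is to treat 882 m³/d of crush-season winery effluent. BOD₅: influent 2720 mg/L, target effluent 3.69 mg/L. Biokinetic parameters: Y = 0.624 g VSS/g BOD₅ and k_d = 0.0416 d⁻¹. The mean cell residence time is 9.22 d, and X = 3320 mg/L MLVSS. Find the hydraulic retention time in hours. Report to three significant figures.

From the SRT design equation V = Y Q (S₀−S) θ_c / [X (1 + k_d θ_c)] = 0.624 × 882 × (2720 − 3.69) × 9.22 / [3320 × (1 + 0.0416 × 9.22)] = 1.38×10^7 / 4593 = 3001 m³.
HRT = V/Q = 3001 m³ / 882 m³·d⁻¹ = 3.402 d × 24 = 81.65 h.

τ ≈ 81.7 h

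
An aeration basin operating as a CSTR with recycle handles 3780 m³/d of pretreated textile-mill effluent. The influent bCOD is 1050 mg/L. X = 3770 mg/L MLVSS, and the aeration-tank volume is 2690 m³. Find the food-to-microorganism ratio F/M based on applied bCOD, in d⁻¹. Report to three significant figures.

Food-to-microorganism ratio F/M = Q S₀ / (V X) = 3780 × 1050 / (2690 × 3770) = 0.3914 d⁻¹.

F/M ≈ 0.391 d⁻¹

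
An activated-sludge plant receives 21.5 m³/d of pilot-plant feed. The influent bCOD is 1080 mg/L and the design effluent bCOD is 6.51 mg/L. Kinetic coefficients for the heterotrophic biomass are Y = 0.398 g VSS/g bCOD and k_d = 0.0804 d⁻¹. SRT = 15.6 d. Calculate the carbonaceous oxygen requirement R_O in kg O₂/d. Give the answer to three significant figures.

R_O ≈ 17.3 kg O₂/d

Observed yield with endogenous decay: Y_obs = Y / (1 + k_d·θ_c) = 0.398 / (1 + 0.0804 × 15.6) = 0.398 / 2.254 = 0.1766 g VSS/g bCOD.
Mass of bCOD removed per day: Q(S₀ − S) = 21.5 × 1073 g/m³ = 23.08 kg/d.
Net sludge production P_X = 0.1766 × 23.08 = 4.075 kg VSS/d.
R_O = Q·ΔS − 1.42 P_X = 23.08 − 5.786 = 17.29 kg O₂/d.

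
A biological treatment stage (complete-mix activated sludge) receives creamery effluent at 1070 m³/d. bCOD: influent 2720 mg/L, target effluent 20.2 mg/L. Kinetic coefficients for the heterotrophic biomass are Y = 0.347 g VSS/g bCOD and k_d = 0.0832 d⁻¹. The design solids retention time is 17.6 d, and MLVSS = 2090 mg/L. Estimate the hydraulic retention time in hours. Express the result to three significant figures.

Rearranging the biomass balance for a CMAS with decay, V = Y·Q·ΔS·θ_c / [X·(1+k_d θ_c)] = 0.347 × 1070 × (2720 − 20.2) × 17.6 / [2090 × (1 + 0.0832 × 17.6)] = 1.76×10^7 / 5150 = 3425 m³.
Hydraulic retention time τ = V/Q = 3425 / 1070 = 3.201 d = 76.83 h.

τ ≈ 76.8 h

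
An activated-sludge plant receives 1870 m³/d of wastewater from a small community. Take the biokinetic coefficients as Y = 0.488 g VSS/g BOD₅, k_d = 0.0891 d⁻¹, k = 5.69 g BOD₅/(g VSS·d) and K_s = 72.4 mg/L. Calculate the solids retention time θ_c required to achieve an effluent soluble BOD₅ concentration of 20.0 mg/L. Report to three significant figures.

From 1/θ_c = Y·k·S/(K_s + S) − k_d: Y·k·S/(K_s+S) = 0.488 × 5.69 × 20.0 / (72.4 + 20.0) = 0.6010 d⁻¹.
1/θ_c = 0.6010 − 0.0891 = 0.5119 d⁻¹, so θ_c = 1.953 d.

θ_c ≈ 1.95 d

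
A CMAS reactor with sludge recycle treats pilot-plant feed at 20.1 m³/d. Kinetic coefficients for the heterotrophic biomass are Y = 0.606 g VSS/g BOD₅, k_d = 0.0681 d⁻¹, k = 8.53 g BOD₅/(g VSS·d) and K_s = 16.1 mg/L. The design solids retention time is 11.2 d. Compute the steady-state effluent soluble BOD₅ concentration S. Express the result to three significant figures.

S ≈ 0.506 mg/L

From the Monod/SRT balance for a CMAS, S = K_s·(1+k_d θ_c)/[θ_c·(Y k − k_d) − 1] = 16.1 × (1 + 0.0681 × 11.2) / [11.2 × (0.606 × 8.53 − 0.0681) − 1] = 28.38 / 56.13 = 0.5056 mg/L.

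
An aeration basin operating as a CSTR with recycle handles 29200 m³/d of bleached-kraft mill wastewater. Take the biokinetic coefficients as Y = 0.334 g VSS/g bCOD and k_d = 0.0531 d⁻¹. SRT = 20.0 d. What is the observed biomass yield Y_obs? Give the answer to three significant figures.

Y_obs ≈ 0.162 g VSS/g bCOD

Observed yield with endogenous decay: Y_obs = Y / (1 + k_d·θ_c) = 0.334 / (1 + 0.0531 × 20.0) = 0.334 / 2.062 = 0.1620 g VSS/g bCOD.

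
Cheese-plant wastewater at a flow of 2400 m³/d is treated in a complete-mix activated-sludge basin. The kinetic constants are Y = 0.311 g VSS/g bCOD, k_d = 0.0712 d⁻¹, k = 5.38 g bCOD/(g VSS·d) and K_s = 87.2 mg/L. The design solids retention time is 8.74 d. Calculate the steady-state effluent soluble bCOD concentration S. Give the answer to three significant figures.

S ≈ 10.9 mg/L

Effluent substrate depends only on kinetics and SRT: S = K_s(1 + k_d θ_c) / [θ_c(Yk − k_d) − 1] = 87.2 × (1 + 0.0712 × 8.74) / [8.74 × (0.311 × 5.38 − 0.0712) − 1] = 141.5 / 13.00 = 10.88 mg/L.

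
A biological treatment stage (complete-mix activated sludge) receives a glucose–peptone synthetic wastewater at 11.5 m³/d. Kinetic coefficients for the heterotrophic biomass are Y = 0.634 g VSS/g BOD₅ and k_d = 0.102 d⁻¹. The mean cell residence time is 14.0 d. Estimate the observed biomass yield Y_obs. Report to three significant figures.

Y_obs = Y / (1 + k_d θ_c) = 0.634 / (1 + 0.102 × 14.0) = 0.634 / 2.428 = 0.2611.

Y_obs ≈ 0.261 g VSS/g BOD₅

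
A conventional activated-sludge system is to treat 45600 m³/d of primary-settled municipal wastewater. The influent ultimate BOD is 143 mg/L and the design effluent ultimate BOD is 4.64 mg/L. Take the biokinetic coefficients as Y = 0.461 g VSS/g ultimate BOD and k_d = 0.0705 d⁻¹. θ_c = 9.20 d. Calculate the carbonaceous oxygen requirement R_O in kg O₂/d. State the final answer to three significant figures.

Correct the yield for decay: Y_obs = Y/(1 + k_d θ_c) = 0.461 / (1 + 0.0705 × 9.20) = 0.461 / 1.649 = 0.2796.
Mass of ultimate BOD removed per day: Q(S₀ − S) = 45600 × 138.4 g/m³ = 6309 kg/d.
Biomass synthesised: P_X = Y_obs × 6309 = 1764 kg VSS/d.
R_O = Q·(S₀ − S) − 1.42·P_X = 6309 − 1.42 × 1764 = 3804 kg O₂/d.

R_O ≈ 3800 kg O₂/d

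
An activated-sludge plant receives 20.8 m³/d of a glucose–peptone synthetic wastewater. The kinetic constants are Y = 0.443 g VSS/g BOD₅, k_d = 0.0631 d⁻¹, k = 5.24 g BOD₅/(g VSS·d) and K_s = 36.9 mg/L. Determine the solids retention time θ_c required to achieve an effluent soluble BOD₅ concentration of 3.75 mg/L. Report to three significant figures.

θ_c ≈ 6.62 d

Specific growth rate at S = 3.75 mg/L: μ = YkS/(K_s+S) = 0.443·5.24·3.75/(36.9+3.75) = 0.2141 d⁻¹.
Then 1/θ_c = μ − k_d = 0.2141 − 0.0631 = 0.1510 d⁻¹, giving θ_c = 6.621 d.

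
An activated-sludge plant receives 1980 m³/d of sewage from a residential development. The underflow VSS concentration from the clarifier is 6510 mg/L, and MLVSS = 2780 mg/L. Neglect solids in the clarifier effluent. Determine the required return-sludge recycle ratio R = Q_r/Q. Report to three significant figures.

Solids balance on the clarifier gives (1+R)X = R·X_r, so R = X/(X_r − X) = 2780 / (6510 − 2780) = 0.7453.

R ≈ 0.745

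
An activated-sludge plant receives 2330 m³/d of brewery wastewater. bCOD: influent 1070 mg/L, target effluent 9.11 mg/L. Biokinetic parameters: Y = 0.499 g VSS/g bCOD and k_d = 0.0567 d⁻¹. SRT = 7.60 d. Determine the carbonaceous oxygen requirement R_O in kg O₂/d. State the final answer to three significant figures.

R_O ≈ 1250 kg O₂/d

Observed yield with endogenous decay: Y_obs = Y / (1 + k_d·θ_c) = 0.499 / (1 + 0.0567 × 7.60) = 0.499 / 1.431 = 0.3487 g VSS/g bCOD.
Substrate removed = Q·(S₀ − S) = 2330 m³/d × (1070 − 9.11) g/m³ = 2.47×10^6 g/d = 2472 kg/d.
Net sludge production P_X = 0.3487 × 2472 = 862.0 kg VSS/d.
R_O = Q·(S₀ − S) − 1.42·P_X = 2472 − 1.42 × 862.0 = 1248 kg O₂/d.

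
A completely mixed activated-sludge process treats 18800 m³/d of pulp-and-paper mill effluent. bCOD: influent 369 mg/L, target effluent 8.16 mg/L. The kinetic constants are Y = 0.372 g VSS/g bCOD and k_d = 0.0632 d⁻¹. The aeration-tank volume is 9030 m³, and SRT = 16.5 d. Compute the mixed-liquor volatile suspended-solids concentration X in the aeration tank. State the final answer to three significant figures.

X ≈ 2260 mg/L

From V·X·(1 + k_d·θ_c) = Y·Q·(S₀ − S)·θ_c: X = 0.372 × 18800 × (369 − 8.16) × 16.5 / [9030 × (1 + 0.0632 × 16.5)] = 2257 mg/L.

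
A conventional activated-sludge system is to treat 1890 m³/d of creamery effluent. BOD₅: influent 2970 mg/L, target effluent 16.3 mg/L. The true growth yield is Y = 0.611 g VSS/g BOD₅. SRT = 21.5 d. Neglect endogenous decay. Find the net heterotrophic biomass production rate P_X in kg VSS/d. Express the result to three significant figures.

P_X ≈ 3410 kg VSS/d

Since k_d ≈ 0, Y_obs = Y = 0.611 g VSS/g BOD₅.
Substrate removed = Q·(S₀ − S) = 1890 m³/d × (2970 − 16.3) g/m³ = 5.58×10^6 g/d = 5582 kg/d.
So the net sludge growth is P_X = 0.6110 × 5582 = 3411 kg VSS/d.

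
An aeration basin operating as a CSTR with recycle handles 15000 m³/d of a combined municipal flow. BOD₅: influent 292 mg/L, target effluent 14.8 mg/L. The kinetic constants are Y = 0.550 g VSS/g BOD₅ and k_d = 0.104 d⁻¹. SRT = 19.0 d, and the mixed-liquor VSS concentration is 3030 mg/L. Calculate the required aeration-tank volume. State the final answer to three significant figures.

V ≈ 4820 m³

From the SRT design equation V = Y Q (S₀−S) θ_c / [X (1 + k_d θ_c)] = 0.550 × 15000 × (292 − 14.8) × 19.0 / [3030 × (1 + 0.104 × 19.0)] = 4.35×10^7 / 9017 = 4819 m³.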